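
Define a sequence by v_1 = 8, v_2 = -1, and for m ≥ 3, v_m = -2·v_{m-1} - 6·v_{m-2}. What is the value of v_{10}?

7280

Iterate the recurrence:
v_3 = -46, v_4 = 98, v_5 = 80, v_6 = -748, v_7 = 1016, v_8 = 2456, v_9 = -11008, v_{10} = 7280.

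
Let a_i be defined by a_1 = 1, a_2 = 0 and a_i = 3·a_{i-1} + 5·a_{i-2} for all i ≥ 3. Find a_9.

Step forward from the initial values:
a_3 = 5  a_4 = 15  a_5 = 70  a_6 = 285  a_7 = 1205  a_8 = 5040  a_9 = 21145.

21145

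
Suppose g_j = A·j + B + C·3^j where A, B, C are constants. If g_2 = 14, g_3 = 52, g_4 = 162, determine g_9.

At j = 2, 3, 4: 2A + B + 9C = 14; 3A + B + 27C = 52; 4A + B + 81C = 162.
Subtracting the first from the second: A + 18C = 38.
Subtracting the second from the third: A + 54C = 110.
Solving: C = 2, A = 2, then B = -8.
Hence g_9 = 2·9 + (-8) + 2·19683 = 39376.

39376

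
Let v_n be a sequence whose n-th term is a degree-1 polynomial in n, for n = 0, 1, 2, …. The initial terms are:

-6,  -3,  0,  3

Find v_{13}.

33

1st diffs: 3, 3, 3 (constant).
So v_n = 3n - 6.
Evaluating at n = 13 gives v_{13} = 33.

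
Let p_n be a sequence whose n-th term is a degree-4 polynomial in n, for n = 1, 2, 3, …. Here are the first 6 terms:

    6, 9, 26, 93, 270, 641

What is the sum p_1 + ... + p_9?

1st diffs: 3, 17, 67, 177, 371.
2nd diffs: 14, 50, 110, 194.
3rd diffs: 36, 60, 84.
4th diffs: 24, 24 (constant).
Newton forward-difference form: p_n = 6 + 3·C(n-1,1) + 14·C(n-1,2) + 36·C(n-1,3) + 24·C(n-1,4).
Continuing: 1314, 2421, 4118.
Summing n = 1..9 (9 terms) gives 8898.

8898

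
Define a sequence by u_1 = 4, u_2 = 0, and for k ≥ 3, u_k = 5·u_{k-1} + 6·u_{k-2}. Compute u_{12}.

207312600

Applying the relation repeatedly:
u_3 = 24;  u_4 = 120;  u_5 = 744;  u_6 = 4440;  u_7 = 26664;  u_8 = 159960;  u_9 = 959784;  u_{10} = 5758680;  u_{11} = 34552104;  u_{12} = 207312600.
(Characteristic roots are 6 and -1.)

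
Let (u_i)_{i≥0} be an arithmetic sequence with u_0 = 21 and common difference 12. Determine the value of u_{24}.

u_i = 21 + (i - 0)·12.
u_{24} = 21 + 24·12 = 309.

309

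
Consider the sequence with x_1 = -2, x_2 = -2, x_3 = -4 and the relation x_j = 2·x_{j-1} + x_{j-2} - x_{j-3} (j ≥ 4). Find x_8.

-202

Applying the relation repeatedly:
x_4 = -8  x_5 = -18  x_6 = -40  x_7 = -90  x_8 = -202.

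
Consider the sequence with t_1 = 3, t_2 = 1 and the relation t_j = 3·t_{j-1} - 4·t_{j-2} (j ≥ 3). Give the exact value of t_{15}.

-10089

t_3 = -9  t_4 = -31  t_5 = -57  …  t_{12} = -5983  t_{13} = -16377  t_{14} = -25199  t_{15} = -10089.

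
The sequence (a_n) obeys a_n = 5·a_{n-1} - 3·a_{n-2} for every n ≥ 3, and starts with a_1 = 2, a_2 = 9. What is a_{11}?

Step forward from the initial values:
a_3 = 39, a_4 = 168, a_5 = 723, a_6 = 3111, a_7 = 13386, a_8 = 57597, a_9 = 247827, a_{10} = 1066344, a_{11} = 4588239.

4588239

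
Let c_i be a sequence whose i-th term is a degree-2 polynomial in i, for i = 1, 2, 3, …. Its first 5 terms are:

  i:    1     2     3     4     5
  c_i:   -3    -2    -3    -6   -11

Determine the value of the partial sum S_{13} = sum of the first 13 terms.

-533

1st diffs: 1, -1, -3, -5.
2nd diffs: -2, -2, -2 (constant).
So c_i = -i^2 + 4i - 6.
Continuing: …, -18, -27, -38, -51, …, c_{13} = -123.
Summing i = 1..13 (13 terms) gives -533.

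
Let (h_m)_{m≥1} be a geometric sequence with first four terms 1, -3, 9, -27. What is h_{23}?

31381059609

Common ratio r = -3.
h_m = 1·(-3)^(m-1).
h_{23} = 1·(-3)^22 = 31381059609.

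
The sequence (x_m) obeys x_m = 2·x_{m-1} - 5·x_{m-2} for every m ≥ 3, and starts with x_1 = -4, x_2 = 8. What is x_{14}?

238168

Iterate the recurrence:
x_3 = 36, x_4 = 32, x_5 = -116, …, x_{11} = -19644, x_{12} = -41728, x_{13} = 14764, x_{14} = 238168.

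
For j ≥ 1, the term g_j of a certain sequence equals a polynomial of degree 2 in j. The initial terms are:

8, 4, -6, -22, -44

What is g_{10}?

1st diffs: -4, -10, -16, -22.
2nd diffs: -6, -6, -6 (constant).
Newton forward-difference form: g_j = 8 + (-4)·C(j-1,1) + (-6)·C(j-1,2).
At j = 10: j-1 = 9, so g_{10} = 8 - 36 - 216 = -244.

-244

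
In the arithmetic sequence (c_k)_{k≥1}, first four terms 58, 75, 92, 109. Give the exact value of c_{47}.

840

Common difference d = 17.
c_k = 58 + (k - 1)·17.
c_{47} = 58 + 46·17 = 840.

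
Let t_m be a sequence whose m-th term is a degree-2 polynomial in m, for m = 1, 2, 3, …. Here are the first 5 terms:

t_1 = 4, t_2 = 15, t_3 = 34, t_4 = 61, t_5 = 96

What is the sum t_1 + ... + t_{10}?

1495

1st diffs: 11, 19, 27, 35.
2nd diffs: 8, 8, 8 (constant).
So t_m = 4m^2 - m + 1.
Continuing: …, 139, 190, 249, 316, …, t_{10} = 391.
Summing m = 1..10 (10 terms) gives 1495.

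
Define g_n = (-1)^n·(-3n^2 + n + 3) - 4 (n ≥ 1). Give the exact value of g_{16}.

-753

(-1)^16 = 1; -3n^2 + n + 3 at n=16 is -749; so g_{16} = -753.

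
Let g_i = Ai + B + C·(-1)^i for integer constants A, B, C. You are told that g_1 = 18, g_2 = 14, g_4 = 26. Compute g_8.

At i = 1, 2, 4: A + B - C = 18; 2A + B + C = 14; 4A + B + C = 26.
Subtracting the first from the second: A + 2C = -4.
Subtracting the second from the third: 2A = 12.
Solving: C = -5, A = 6, then B = 7.
Therefore g_8 = 48 + 7 + (-5)·1 = 50.

50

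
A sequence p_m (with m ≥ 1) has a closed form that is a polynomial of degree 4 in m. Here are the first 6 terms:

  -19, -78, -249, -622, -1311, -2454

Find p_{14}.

-52422

1st diffs: -59, -171, -373, -689, -1143.
2nd diffs: -112, -202, -316, -454.
3rd diffs: -90, -114, -138.
4th diffs: -24, -24 (constant).
So p_m = -m^4 - 5m^3 - m^2 - 6m - 6.
Evaluating at m = 14 gives p_{14} = -52422.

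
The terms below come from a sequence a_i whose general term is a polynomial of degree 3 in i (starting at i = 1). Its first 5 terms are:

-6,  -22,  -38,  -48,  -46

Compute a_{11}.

1st diffs: -16, -16, -10, 2.
2nd diffs: 0, 6, 12.
3rd diffs: 6, 6 (constant).
So a_i = i^3 - 6i^2 - 5i + 4.
Evaluating at i = 11 gives a_{11} = 554.

554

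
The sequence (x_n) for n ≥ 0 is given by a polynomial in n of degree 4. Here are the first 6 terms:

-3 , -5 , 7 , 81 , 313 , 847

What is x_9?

1st diffs: -2, 12, 74, 232, 534.
2nd diffs: 14, 62, 158, 302.
3rd diffs: 48, 96, 144.
4th diffs: 48, 48 (constant).
Newton forward-difference form: x_n = -3 + (-2)·C(n,1) + 14·C(n,2) + 48·C(n,3) + 48·C(n,4).
At n = 9: n = 9, so x_9 = -3 - 18 + 504 + 4032 + 6048 = 10563.

10563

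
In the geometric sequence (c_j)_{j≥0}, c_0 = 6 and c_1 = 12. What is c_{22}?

25165824

Common ratio r = 2.
c_j = 6·2^(j-0).
c_{22} = 6·2^22 = 25165824.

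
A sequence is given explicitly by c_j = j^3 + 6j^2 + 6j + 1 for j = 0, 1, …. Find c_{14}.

4005

c_{14} = 1·14^3 + 6·14^2 + 6·14 + 1 = 4005.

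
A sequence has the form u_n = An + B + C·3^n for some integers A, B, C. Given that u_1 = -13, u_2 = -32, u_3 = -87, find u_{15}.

Write the equations: A + B + 3C = -13; 2A + B + 9C = -32; 3A + B + 27C = -87.
Subtracting the first from the second: A + 6C = -19.
Subtracting the second from the third: A + 18C = -55.
Solving: C = -3, A = -1, then B = -3.
So u_n = -1·n + (-3) + (-3)·3^n; at n=15 this is -43046739.

-43046739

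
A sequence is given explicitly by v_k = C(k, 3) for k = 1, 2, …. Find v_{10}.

120

C(10, 3) = 120, so v_{10} = 120.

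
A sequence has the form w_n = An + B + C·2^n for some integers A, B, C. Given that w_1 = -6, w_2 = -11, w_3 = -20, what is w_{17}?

The three given values yield: A + B + 2C = -6; 2A + B + 4C = -11; 3A + B + 8C = -20.
Subtracting the first from the second: A + 2C = -5.
Subtracting the second from the third: A + 4C = -9.
Solving: C = -2, A = -1, then B = -1.
Therefore w_{17} = -17 + (-1) + (-2)·131072 = -262162.

-262162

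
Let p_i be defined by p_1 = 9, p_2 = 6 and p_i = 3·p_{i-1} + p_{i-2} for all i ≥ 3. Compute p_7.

Applying the relation repeatedly:
p_3 = 27  p_4 = 87  p_5 = 288  p_6 = 951  p_7 = 3141.

3141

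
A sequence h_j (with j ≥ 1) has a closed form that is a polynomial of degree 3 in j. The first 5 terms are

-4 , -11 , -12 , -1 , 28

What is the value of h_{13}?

1628

1st diffs: -7, -1, 11, 29.
2nd diffs: 6, 12, 18.
3rd diffs: 6, 6 (constant).
Newton forward-difference form: h_j = -4 + (-7)·C(j-1,1) + 6·C(j-1,2) + 6·C(j-1,3).
At j = 13: j-1 = 12, so h_{13} = -4 - 84 + 396 + 1320 = 1628.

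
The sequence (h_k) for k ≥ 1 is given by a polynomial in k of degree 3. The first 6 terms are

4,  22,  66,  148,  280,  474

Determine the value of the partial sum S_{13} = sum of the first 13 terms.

1st diffs: 18, 44, 82, 132, 194.
2nd diffs: 26, 38, 50, 62.
3rd diffs: 12, 12, 12 (constant).
So h_k = 2k^3 + k^2 + k.
Continuing: …, 742, 1096, 1548, 2110, …, h_{13} = 4576.
Summing k = 1..13 (13 terms) gives 17472.

17472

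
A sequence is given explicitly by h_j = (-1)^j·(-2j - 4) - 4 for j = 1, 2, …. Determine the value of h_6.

-20

(-1)^6 = 1; -2j - 4 at j=6 is -16; so h_6 = -20.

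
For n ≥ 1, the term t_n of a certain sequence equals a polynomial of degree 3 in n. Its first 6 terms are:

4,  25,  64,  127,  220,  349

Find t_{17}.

1st diffs: 21, 39, 63, 93, 129.
2nd diffs: 18, 24, 30, 36.
3rd diffs: 6, 6, 6 (constant).
So t_n = n^3 + 3n^2 + 5n - 5.
Evaluating at n = 17 gives t_{17} = 5860.

5860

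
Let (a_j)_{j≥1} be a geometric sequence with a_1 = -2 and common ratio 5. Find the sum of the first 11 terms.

-24414062

a_j = (-2)·5^(j-1).
S = (-2)·(5^11 - 1)/(5 - 1) = (-2)·(48828125 - 1)/(4) = -24414062.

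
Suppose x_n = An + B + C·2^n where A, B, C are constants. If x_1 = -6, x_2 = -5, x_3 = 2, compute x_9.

1484

The three given values yield: A + B + 2C = -6; 2A + B + 4C = -5; 3A + B + 8C = 2.
Subtracting the first from the second: A + 2C = 1.
Subtracting the second from the third: A + 4C = 7.
Solving: C = 3, A = -5, then B = -7.
Hence x_9 = -5·9 + (-7) + 3·512 = 1484.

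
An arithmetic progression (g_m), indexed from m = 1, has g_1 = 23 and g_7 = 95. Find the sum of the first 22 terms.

3278

Common difference d = (95 - 23) / (7 - 1) = 12.
g_m = 23 + (m - 1)·12.
g_{22} = 275; S = 22·(23 + 275)/2 = 3278.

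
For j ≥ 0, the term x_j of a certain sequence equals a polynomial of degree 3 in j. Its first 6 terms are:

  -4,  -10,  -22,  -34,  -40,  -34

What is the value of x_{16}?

2540

1st diffs: -6, -12, -12, -6, 6.
2nd diffs: -6, 0, 6, 12.
3rd diffs: 6, 6, 6 (constant).
Newton forward-difference form: x_j = -4 + (-6)·C(j,1) + (-6)·C(j,2) + 6·C(j,3).
At j = 16: j = 16, so x_{16} = -4 - 96 - 720 + 3360 = 2540.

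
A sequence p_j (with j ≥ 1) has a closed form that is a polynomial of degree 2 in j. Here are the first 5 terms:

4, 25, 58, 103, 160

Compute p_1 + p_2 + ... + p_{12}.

4074

1st diffs: 21, 33, 45, 57.
2nd diffs: 12, 12, 12 (constant).
Newton forward-difference form: p_j = 4 + 21·C(j-1,1) + 12·C(j-1,2).
Continuing: …, 229, 310, 403, 508, …, p_{12} = 895.
Summing j = 1..12 (12 terms) gives 4074.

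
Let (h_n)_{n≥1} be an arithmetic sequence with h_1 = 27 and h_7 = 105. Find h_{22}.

300

Common difference d = (105 - 27) / (7 - 1) = 13.
h_n = 27 + (n - 1)·13.
h_{22} = 27 + 21·13 = 300.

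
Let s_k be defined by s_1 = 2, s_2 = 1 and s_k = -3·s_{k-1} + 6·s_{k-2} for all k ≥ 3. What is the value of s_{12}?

-3390093

Applying the relation repeatedly:
s_3 = 9; s_4 = -21; s_5 = 117; s_6 = -477; s_7 = 2133; s_8 = -9261; s_9 = 40581; s_{10} = -177309; s_{11} = 775413; s_{12} = -3390093.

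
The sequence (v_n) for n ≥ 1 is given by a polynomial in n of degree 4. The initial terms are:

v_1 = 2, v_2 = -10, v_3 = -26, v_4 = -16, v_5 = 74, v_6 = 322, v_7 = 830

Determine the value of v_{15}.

34414

1st diffs: -12, -16, 10, 90, 248, 508.
2nd diffs: -4, 26, 80, 158, 260.
3rd diffs: 30, 54, 78, 102.
4th diffs: 24, 24, 24 (constant).
Newton forward-difference form: v_n = 2 + (-12)·C(n-1,1) + (-4)·C(n-1,2) + 30·C(n-1,3) + 24·C(n-1,4).
At n = 15: n-1 = 14, so v_{15} = 2 - 168 - 364 + 10920 + 24024 = 34414.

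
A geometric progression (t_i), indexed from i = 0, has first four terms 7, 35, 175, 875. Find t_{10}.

68359375

Common ratio r = 5.
t_i = 7·5^(i-0).
t_{10} = 7·5^10 = 68359375.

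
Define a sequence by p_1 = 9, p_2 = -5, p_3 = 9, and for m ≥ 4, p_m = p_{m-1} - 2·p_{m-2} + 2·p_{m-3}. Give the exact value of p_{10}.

Compute successive terms:
p_4 = 37; p_5 = 9; p_6 = -47; p_7 = 9; p_8 = 121; p_9 = 9; p_{10} = -215.

-215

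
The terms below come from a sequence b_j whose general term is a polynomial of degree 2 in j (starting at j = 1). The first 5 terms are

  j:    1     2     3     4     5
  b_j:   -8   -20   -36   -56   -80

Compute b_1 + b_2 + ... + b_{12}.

-1768

1st diffs: -12, -16, -20, -24.
2nd diffs: -4, -4, -4 (constant).
Newton forward-difference form: b_j = -8 + (-12)·C(j-1,1) + (-4)·C(j-1,2).
Continuing: …, -108, -140, -176, -216, …, b_{12} = -360.
Summing j = 1..12 (12 terms) gives -1768.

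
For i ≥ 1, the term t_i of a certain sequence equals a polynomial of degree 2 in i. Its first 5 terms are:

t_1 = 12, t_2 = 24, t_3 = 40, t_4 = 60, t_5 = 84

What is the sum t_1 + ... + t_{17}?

4556

1st diffs: 12, 16, 20, 24.
2nd diffs: 4, 4, 4 (constant).
So t_i = 2i^2 + 6i + 4.
Continuing: …, 112, 144, 180, 220, …, t_{17} = 684.
Summing i = 1..17 (17 terms) gives 4556.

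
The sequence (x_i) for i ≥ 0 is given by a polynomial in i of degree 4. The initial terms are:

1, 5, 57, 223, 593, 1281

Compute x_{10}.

1st diffs: 4, 52, 166, 370, 688.
2nd diffs: 48, 114, 204, 318.
3rd diffs: 66, 90, 114.
4th diffs: 24, 24 (constant).
Newton forward-difference form: x_i = 1 + 4·C(i,1) + 48·C(i,2) + 66·C(i,3) + 24·C(i,4).
At i = 10: i = 10, so x_{10} = 1 + 40 + 2160 + 7920 + 5040 = 15161.

15161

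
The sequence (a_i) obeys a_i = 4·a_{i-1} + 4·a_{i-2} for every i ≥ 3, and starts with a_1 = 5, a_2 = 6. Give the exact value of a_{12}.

Iterate the recurrence:
a_3 = 44;  a_4 = 200;  a_5 = 976;  a_6 = 4704;  a_7 = 22720;  a_8 = 109696;  a_9 = 529664;  a_{10} = 2557440;  a_{11} = 12348416;  a_{12} = 59623424.

59623424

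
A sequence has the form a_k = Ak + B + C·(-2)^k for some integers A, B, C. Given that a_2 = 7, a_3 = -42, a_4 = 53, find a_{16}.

The three given values yield: 2A + B + 4C = 7; 3A + B - 8C = -42; 4A + B + 16C = 53.
Subtracting the first from the second: A - 12C = -49.
Subtracting the second from the third: A + 24C = 95.
Solving: C = 4, A = -1, then B = -7.
Hence a_{16} = -1·16 + (-7) + 4·65536 = 262121.

262121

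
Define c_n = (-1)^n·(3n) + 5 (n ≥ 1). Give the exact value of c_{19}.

-52

(-1)^19 = -1; 3n at n=19 is 57; so c_{19} = -52.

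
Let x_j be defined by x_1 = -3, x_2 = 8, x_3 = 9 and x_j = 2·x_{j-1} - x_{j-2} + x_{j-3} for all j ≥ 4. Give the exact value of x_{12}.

805

Compute successive terms:
x_4 = 7;  x_5 = 13;  x_6 = 28;  x_7 = 50;  x_8 = 85;  x_9 = 148;  x_{10} = 261;  x_{11} = 459;  x_{12} = 805.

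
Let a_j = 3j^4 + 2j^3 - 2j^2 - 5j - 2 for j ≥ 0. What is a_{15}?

a_{15} = 3·15^4 + 2·15^3 - 2·15^2 - 5·15 - 2 = 158098.

158098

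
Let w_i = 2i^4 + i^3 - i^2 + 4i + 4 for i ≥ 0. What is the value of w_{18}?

w_{18} = 2·18^4 + 1·18^3 - 1·18^2 + 4·18 + 4 = 215536.

215536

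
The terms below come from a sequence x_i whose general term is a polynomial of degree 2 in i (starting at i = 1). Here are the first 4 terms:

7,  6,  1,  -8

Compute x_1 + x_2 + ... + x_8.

1st diffs: -1, -5, -9.
2nd diffs: -4, -4 (constant).
Newton forward-difference form: x_i = 7 + (-1)·C(i-1,1) + (-4)·C(i-1,2).
Continuing: -21, -38, -59, -84.
Summing i = 1..8 (8 terms) gives -196.

-196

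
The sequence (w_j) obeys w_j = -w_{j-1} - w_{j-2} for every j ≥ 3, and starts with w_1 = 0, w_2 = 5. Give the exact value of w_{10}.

w_3 = -5; w_4 = 0; w_5 = 5; w_6 = -5; w_7 = 0; w_8 = 5; w_9 = -5; w_{10} = 0.

0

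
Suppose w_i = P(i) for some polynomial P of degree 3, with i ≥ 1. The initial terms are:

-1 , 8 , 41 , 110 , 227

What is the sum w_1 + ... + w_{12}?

11802

1st diffs: 9, 33, 69, 117.
2nd diffs: 24, 36, 48.
3rd diffs: 12, 12 (constant).
Newton forward-difference form: w_i = -1 + 9·C(i-1,1) + 24·C(i-1,2) + 12·C(i-1,3).
Continuing: …, 404, 653, 986, 1415, …, w_{12} = 3398.
Summing i = 1..12 (12 terms) gives 11802.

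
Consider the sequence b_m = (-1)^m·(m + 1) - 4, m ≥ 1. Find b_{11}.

-16

(-1)^11 = -1; m + 1 at m=11 is 12; so b_{11} = -16.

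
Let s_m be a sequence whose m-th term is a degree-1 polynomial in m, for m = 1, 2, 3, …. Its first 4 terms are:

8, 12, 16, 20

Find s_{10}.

44

1st diffs: 4, 4, 4 (constant).
So s_m = 4m + 4.
Evaluating at m = 10 gives s_{10} = 44.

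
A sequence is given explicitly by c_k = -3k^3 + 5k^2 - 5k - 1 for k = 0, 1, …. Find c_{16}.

-11089

c_{16} = -3·16^3 + 5·16^2 - 5·16 - 1 = -11089.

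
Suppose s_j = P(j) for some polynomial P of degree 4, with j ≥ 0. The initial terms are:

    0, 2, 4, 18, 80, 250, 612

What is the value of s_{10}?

6500

1st diffs: 2, 2, 14, 62, 170, 362.
2nd diffs: 0, 12, 48, 108, 192.
3rd diffs: 12, 36, 60, 84.
4th diffs: 24, 24, 24 (constant).
Newton forward-difference form: s_j = 2·C(j,1) + 12·C(j,3) + 24·C(j,4).
At j = 10: j = 10, so s_{10} = 20 + 1440 + 5040 = 6500.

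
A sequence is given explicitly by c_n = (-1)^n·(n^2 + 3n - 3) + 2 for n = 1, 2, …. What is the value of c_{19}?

(-1)^19 = -1; n^2 + 3n - 3 at n=19 is 415; so c_{19} = -413.

-413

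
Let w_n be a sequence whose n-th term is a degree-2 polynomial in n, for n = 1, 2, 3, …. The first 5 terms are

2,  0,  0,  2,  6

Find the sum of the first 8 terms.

1st diffs: -2, 0, 2, 4.
2nd diffs: 2, 2, 2 (constant).
So w_n = n^2 - 5n + 6.
Continuing: 12, 20, 30.
Summing n = 1..8 (8 terms) gives 72.

72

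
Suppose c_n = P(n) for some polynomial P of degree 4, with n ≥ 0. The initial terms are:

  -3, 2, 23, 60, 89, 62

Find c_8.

-1195

1st diffs: 5, 21, 37, 29, -27.
2nd diffs: 16, 16, -8, -56.
3rd diffs: 0, -24, -48.
4th diffs: -24, -24 (constant).
Newton forward-difference form: c_n = -3 + 5·C(n,1) + 16·C(n,2) + (-24)·C(n,4).
At n = 8: n = 8, so c_8 = -3 + 40 + 448 - 1680 = -1195.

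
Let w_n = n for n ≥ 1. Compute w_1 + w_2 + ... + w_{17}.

153

Over n = 1..17: Σn = 153.
Total = (1)·153 = 153.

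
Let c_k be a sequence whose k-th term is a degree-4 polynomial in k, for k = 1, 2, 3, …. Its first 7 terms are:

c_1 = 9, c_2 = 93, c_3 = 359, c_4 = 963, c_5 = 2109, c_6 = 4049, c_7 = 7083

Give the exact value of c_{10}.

1st diffs: 84, 266, 604, 1146, 1940, 3034.
2nd diffs: 182, 338, 542, 794, 1094.
3rd diffs: 156, 204, 252, 300.
4th diffs: 48, 48, 48 (constant).
Newton forward-difference form: c_k = 9 + 84·C(k-1,1) + 182·C(k-1,2) + 156·C(k-1,3) + 48·C(k-1,4).
At k = 10: k-1 = 9, so c_{10} = 9 + 756 + 6552 + 13104 + 6048 = 26469.

26469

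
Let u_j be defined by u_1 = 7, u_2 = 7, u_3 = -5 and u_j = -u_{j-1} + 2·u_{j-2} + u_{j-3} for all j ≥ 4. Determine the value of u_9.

Applying the relation repeatedly:
u_4 = 26; u_5 = -29; u_6 = 76; u_7 = -108; u_8 = 231; u_9 = -371.

-371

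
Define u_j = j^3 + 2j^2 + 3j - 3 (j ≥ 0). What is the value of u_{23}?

u_{23} = 1·23^3 + 2·23^2 + 3·23 - 3 = 13291.

13291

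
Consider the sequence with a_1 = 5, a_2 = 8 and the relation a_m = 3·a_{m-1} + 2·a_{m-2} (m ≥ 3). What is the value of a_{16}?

493289902

Step forward from the initial values:
a_3 = 34;  a_4 = 118;  a_5 = 422;  …;  a_{13} = 10919030;  a_{14} = 38888702;  a_{15} = 138504166;  a_{16} = 493289902.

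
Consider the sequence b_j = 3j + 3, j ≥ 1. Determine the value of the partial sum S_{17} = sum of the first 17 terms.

Over j = 1..17: Σj = 153.
Total = (3)·153 + (3)·17 = 510.

510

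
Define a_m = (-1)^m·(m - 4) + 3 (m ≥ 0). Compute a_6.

(-1)^6 = 1; m - 4 at m=6 is 2; so a_6 = 5.

5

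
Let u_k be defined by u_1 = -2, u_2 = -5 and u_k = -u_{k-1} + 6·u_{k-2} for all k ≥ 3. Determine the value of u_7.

u_3 = -7;  u_4 = -23;  u_5 = -19;  u_6 = -119;  u_7 = 5.
(Characteristic roots are 2 and -3.)

5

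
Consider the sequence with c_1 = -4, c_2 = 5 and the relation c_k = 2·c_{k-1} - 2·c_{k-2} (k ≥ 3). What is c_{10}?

c_3 = 18;  c_4 = 26;  c_5 = 16;  c_6 = -20;  c_7 = -72;  c_8 = -104;  c_9 = -64;  c_{10} = 80.

80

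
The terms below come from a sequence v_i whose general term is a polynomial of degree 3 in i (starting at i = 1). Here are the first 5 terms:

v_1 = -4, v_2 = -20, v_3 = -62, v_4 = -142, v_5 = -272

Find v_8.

-1082

1st diffs: -16, -42, -80, -130.
2nd diffs: -26, -38, -50.
3rd diffs: -12, -12 (constant).
So v_i = -2i^3 - i^2 + i - 2.
Evaluating at i = 8 gives v_8 = -1082.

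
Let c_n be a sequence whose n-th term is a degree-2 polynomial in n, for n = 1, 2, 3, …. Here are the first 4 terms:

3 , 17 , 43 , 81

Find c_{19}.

2091

1st diffs: 14, 26, 38.
2nd diffs: 12, 12 (constant).
Newton forward-difference form: c_n = 3 + 14·C(n-1,1) + 12·C(n-1,2).
At n = 19: n-1 = 18, so c_{19} = 3 + 252 + 1836 = 2091.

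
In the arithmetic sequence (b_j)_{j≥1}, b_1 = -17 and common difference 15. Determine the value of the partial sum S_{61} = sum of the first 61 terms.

26413

b_j = -17 + (j - 1)·15.
b_{61} = 883; S = 61·(-17 + 883)/2 = 26413.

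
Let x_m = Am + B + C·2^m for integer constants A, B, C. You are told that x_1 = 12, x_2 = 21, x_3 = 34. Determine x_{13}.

16452

Plug in m = 1, 2, 3: A + B + 2C = 12; 2A + B + 4C = 21; 3A + B + 8C = 34.
Subtracting the first from the second: A + 2C = 9.
Subtracting the second from the third: A + 4C = 13.
Solving: C = 2, A = 5, then B = 3.
Therefore x_{13} = 65 + 3 + 2·8192 = 16452.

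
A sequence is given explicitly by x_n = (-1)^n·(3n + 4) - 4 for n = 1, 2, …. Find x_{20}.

60

(-1)^20 = 1; 3n + 4 at n=20 is 64; so x_{20} = 60.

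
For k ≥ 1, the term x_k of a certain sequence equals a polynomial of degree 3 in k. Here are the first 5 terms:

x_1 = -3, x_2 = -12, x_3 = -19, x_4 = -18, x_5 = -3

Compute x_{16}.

2802

1st diffs: -9, -7, 1, 15.
2nd diffs: 2, 8, 14.
3rd diffs: 6, 6 (constant).
Newton forward-difference form: x_k = -3 + (-9)·C(k-1,1) + 2·C(k-1,2) + 6·C(k-1,3).
At k = 16: k-1 = 15, so x_{16} = -3 - 135 + 210 + 2730 = 2802.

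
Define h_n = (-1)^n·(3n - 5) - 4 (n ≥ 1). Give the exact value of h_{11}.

(-1)^11 = -1; 3n - 5 at n=11 is 28; so h_{11} = -32.

-32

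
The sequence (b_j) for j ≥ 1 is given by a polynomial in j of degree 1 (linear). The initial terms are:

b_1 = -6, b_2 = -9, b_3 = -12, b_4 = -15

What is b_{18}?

-57

1st diffs: -3, -3, -3 (constant).
So b_j = -3j - 3.
Evaluating at j = 18 gives b_{18} = -57.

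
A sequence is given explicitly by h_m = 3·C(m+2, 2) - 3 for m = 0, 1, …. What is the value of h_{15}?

C(17, 2) = 136, so h_{15} = 405.

405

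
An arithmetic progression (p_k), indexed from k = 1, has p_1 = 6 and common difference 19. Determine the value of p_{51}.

956

p_k = 6 + (k - 1)·19.
p_{51} = 6 + 50·19 = 956.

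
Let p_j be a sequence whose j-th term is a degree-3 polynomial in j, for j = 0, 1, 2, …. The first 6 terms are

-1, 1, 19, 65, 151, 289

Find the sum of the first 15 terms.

1st diffs: 2, 18, 46, 86, 138.
2nd diffs: 16, 28, 40, 52.
3rd diffs: 12, 12, 12 (constant).
So p_j = 2j^3 + 2j^2 - 2j - 1.
Continuing: …, 491, 769, 1135, 1601, …, p_{14} = 5851.
Summing j = 0..14 (15 terms) gives 23855.

23855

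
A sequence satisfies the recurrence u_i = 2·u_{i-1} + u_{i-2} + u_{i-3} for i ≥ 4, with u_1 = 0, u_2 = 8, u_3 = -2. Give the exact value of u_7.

78

u_4 = 4;  u_5 = 14;  u_6 = 30;  u_7 = 78.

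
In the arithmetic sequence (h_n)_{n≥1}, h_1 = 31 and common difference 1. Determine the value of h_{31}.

h_n = 31 + (n - 1)·1.
h_{31} = 31 + 30·1 = 61.

61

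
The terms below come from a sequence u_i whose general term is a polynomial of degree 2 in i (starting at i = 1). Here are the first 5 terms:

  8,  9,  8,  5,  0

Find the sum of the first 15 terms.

1st diffs: 1, -1, -3, -5.
2nd diffs: -2, -2, -2 (constant).
Newton forward-difference form: u_i = 8 + 1·C(i-1,1) + (-2)·C(i-1,2).
Continuing: …, -7, -16, -27, -40, …, u_{15} = -160.
Summing i = 1..15 (15 terms) gives -685.

-685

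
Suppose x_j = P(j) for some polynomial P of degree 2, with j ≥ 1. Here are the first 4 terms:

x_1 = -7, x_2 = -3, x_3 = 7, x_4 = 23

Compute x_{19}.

983

1st diffs: 4, 10, 16.
2nd diffs: 6, 6 (constant).
Newton forward-difference form: x_j = -7 + 4·C(j-1,1) + 6·C(j-1,2).
At j = 19: j-1 = 18, so x_{19} = -7 + 72 + 918 = 983.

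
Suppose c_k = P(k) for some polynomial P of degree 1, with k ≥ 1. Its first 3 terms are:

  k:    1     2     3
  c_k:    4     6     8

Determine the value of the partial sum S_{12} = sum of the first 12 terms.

180

1st diffs: 2, 2 (constant).
So c_k = 2k + 2.
Continuing: …, 10, 12, 14, 16, …, c_{12} = 26.
Summing k = 1..12 (12 terms) gives 180.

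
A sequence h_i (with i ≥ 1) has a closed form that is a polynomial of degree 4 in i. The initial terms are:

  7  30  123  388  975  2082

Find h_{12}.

1st diffs: 23, 93, 265, 587, 1107.
2nd diffs: 70, 172, 322, 520.
3rd diffs: 102, 150, 198.
4th diffs: 48, 48 (constant).
So h_i = 2i^4 - 3i^3 + 3i^2 + 5i.
Evaluating at i = 12 gives h_{12} = 36780.

36780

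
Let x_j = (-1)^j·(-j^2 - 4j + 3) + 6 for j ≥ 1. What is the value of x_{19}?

(-1)^19 = -1; -j^2 - 4j + 3 at j=19 is -434; so x_{19} = 440.

440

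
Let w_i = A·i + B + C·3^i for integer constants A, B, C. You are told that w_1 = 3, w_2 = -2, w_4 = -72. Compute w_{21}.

-10460353177

Write the equations: A + B + 3C = 3; 2A + B + 9C = -2; 4A + B + 81C = -72.
Subtracting the first from the second: A + 6C = -5.
Subtracting the second from the third: 2A + 72C = -70.
Solving: C = -1, A = 1, then B = 5.
Therefore w_{21} = 21 + 5 + (-1)·10460353203 = -10460353177.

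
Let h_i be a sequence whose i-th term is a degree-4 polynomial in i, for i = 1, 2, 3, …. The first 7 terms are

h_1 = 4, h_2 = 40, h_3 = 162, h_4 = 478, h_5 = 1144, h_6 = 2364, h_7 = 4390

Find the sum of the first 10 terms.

46756

1st diffs: 36, 122, 316, 666, 1220, 2026.
2nd diffs: 86, 194, 350, 554, 806.
3rd diffs: 108, 156, 204, 252.
4th diffs: 48, 48, 48 (constant).
So h_i = 2i^4 - 2i^3 + 5i^2 + 5i - 6.
Continuing: 7522, 12108, 18544.
Summing i = 1..10 (10 terms) gives 46756.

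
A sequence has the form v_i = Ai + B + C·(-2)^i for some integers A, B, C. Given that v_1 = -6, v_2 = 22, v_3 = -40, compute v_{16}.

327654

At i = 1, 2, 3: A + B - 2C = -6; 2A + B + 4C = 22; 3A + B - 8C = -40.
Subtracting the first from the second: A + 6C = 28.
Subtracting the second from the third: A - 12C = -62.
Solving: C = 5, A = -2, then B = 6.
Therefore v_{16} = -32 + 6 + 5·65536 = 327654.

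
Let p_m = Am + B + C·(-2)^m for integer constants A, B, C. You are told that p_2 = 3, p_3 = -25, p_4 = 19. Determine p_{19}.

The three given values yield: 2A + B + 4C = 3; 3A + B - 8C = -25; 4A + B + 16C = 19.
Subtracting the first from the second: A - 12C = -28.
Subtracting the second from the third: A + 24C = 44.
Solving: C = 2, A = -4, then B = 3.
Therefore p_{19} = -76 + 3 + 2·(-524288) = -1048649.

-1048649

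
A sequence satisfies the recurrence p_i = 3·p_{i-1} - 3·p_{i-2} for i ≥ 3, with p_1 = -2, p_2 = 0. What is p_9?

Step forward from the initial values:
p_3 = 6;  p_4 = 18;  p_5 = 36;  p_6 = 54;  p_7 = 54;  p_8 = 0;  p_9 = -162.

-162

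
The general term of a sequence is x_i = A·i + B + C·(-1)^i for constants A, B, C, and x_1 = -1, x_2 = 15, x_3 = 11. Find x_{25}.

143

The three given values yield: A + B - C = -1; 2A + B + C = 15; 3A + B - C = 11.
Subtracting the first from the second: A + 2C = 16.
Subtracting the second from the third: A - 2C = -4.
Solving: C = 5, A = 6, then B = -2.
So x_i = 6·i + (-2) + 5·(-1)^i; at i=25 this is 143.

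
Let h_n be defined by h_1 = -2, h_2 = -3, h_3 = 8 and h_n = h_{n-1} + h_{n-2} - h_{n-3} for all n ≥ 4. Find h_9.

38

Step forward from the initial values:
h_4 = 7; h_5 = 18; h_6 = 17; h_7 = 28; h_8 = 27; h_9 = 38.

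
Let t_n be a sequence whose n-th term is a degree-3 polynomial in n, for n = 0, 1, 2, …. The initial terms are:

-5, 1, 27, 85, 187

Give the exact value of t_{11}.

1st diffs: 6, 26, 58, 102.
2nd diffs: 20, 32, 44.
3rd diffs: 12, 12 (constant).
Newton forward-difference form: t_n = -5 + 6·C(n,1) + 20·C(n,2) + 12·C(n,3).
At n = 11: n = 11, so t_{11} = -5 + 66 + 1100 + 1980 = 3141.

3141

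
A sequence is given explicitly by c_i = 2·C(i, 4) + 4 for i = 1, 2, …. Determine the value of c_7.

C(7, 4) = 35, so c_7 = 74.

74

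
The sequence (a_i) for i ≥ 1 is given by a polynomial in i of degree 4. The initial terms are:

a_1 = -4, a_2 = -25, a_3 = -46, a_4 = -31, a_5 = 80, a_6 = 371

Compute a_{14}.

1st diffs: -21, -21, 15, 111, 291.
2nd diffs: 0, 36, 96, 180.
3rd diffs: 36, 60, 84.
4th diffs: 24, 24 (constant).
Newton forward-difference form: a_i = -4 + (-21)·C(i-1,1) + 36·C(i-1,3) + 24·C(i-1,4).
At i = 14: i-1 = 13, so a_{14} = -4 - 273 + 10296 + 17160 = 27179.

27179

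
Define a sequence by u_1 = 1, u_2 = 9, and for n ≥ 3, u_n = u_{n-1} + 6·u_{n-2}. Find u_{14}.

3517341

Step forward from the initial values:
u_3 = 15, u_4 = 69, u_5 = 159, …, u_{11} = 128679, u_{12} = 392181, u_{13} = 1164255, u_{14} = 3517341.
(Characteristic roots are 3 and -2.)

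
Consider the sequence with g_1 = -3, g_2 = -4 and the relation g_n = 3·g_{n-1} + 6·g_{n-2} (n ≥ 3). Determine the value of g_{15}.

-1318389210

g_3 = -30; g_4 = -114; g_5 = -522; …; g_{12} = -15773130; g_{13} = -68964858; g_{14} = -301533354; g_{15} = -1318389210.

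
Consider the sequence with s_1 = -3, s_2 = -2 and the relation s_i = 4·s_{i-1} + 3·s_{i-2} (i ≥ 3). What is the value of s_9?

s_3 = -17  s_4 = -74  s_5 = -347  s_6 = -1610  s_7 = -7481  s_8 = -34754  s_9 = -161459.

-161459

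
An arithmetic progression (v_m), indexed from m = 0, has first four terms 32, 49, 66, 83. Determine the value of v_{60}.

1052

Common difference d = 17.
v_m = 32 + (m - 0)·17.
v_{60} = 32 + 60·17 = 1052.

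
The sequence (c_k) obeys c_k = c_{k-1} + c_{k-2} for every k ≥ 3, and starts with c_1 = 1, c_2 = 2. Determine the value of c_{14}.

610

Step forward from the initial values:
c_3 = 3;  c_4 = 5;  c_5 = 8;  …;  c_{11} = 144;  c_{12} = 233;  c_{13} = 377;  c_{14} = 610.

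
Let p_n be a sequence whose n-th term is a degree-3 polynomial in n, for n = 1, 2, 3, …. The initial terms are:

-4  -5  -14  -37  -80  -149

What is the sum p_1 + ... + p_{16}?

-15584

1st diffs: -1, -9, -23, -43, -69.
2nd diffs: -8, -14, -20, -26.
3rd diffs: -6, -6, -6 (constant).
Newton forward-difference form: p_n = -4 + (-1)·C(n-1,1) + (-8)·C(n-1,2) + (-6)·C(n-1,3).
Continuing: …, -250, -389, -572, -805, …, p_{16} = -3589.
Summing n = 1..16 (16 terms) gives -15584.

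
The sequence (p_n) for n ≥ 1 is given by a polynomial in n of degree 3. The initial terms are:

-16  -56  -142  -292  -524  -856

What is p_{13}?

-7492

1st diffs: -40, -86, -150, -232, -332.
2nd diffs: -46, -64, -82, -100.
3rd diffs: -18, -18, -18 (constant).
Newton forward-difference form: p_n = -16 + (-40)·C(n-1,1) + (-46)·C(n-1,2) + (-18)·C(n-1,3).
At n = 13: n-1 = 12, so p_{13} = -16 - 480 - 3036 - 3960 = -7492.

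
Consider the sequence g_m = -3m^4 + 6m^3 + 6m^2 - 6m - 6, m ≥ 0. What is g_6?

g_6 = -3·6^4 + 6·6^3 + 6·6^2 - 6·6 - 6 = -2418.

-2418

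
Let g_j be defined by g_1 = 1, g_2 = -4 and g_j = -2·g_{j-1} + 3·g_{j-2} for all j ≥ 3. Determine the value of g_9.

8201

Iterate the recurrence:
g_3 = 11; g_4 = -34; g_5 = 101; g_6 = -304; g_7 = 911; g_8 = -2734; g_9 = 8201.
(Characteristic roots are 1 and -3.)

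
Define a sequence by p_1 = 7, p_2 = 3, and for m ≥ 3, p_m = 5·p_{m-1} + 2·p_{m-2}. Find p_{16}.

Compute successive terms:
p_3 = 29; p_4 = 151; p_5 = 813; …; p_{13} = 564025453; p_{14} = 3030103407; p_{15} = 16278567941; p_{16} = 87453046519.

87453046519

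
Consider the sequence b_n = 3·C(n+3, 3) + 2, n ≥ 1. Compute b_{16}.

2909

C(19, 3) = 969, so b_{16} = 2909.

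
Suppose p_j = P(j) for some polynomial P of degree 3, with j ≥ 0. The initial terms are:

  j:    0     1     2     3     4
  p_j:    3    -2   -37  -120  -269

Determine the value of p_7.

1st diffs: -5, -35, -83, -149.
2nd diffs: -30, -48, -66.
3rd diffs: -18, -18 (constant).
Newton forward-difference form: p_j = 3 + (-5)·C(j,1) + (-30)·C(j,2) + (-18)·C(j,3).
At j = 7: j = 7, so p_7 = 3 - 35 - 630 - 630 = -1292.

-1292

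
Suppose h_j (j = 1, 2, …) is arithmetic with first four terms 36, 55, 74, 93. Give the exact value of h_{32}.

Common difference d = 19.
h_j = 36 + (j - 1)·19.
h_{32} = 36 + 31·19 = 625.

625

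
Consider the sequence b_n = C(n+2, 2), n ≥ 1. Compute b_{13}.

C(15, 2) = 105, so b_{13} = 105.

105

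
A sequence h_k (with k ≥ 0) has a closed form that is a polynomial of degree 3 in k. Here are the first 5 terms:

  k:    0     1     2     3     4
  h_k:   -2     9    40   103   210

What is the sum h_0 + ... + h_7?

1st diffs: 11, 31, 63, 107.
2nd diffs: 20, 32, 44.
3rd diffs: 12, 12 (constant).
Newton forward-difference form: h_k = -2 + 11·C(k,1) + 20·C(k,2) + 12·C(k,3).
Continuing: 373, 604, 915.
Summing k = 0..7 (8 terms) gives 2252.

2252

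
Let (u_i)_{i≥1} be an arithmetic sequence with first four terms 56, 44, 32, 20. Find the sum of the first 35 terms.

Common difference d = -12.
u_i = 56 + (i - 1)·(-12).
u_{35} = -352; S = 35·(56 + (-352))/2 = -5180.

-5180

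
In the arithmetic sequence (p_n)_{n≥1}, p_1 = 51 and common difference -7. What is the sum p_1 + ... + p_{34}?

-2193

p_n = 51 + (n - 1)·(-7).
p_{34} = -180; S = 34·(51 + (-180))/2 = -2193.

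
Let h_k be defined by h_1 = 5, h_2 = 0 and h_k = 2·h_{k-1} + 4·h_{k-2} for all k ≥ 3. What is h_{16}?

Step forward from the initial values:
h_3 = 20; h_4 = 40; h_5 = 160; …; h_{13} = 1822720; h_{14} = 5898240; h_{15} = 19087360; h_{16} = 61767680.

61767680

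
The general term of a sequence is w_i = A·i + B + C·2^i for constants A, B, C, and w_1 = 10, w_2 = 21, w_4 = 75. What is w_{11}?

8224

At i = 1, 2, 4: A + B + 2C = 10; 2A + B + 4C = 21; 4A + B + 16C = 75.
Subtracting the first from the second: A + 2C = 11.
Subtracting the second from the third: 2A + 12C = 54.
Solving: C = 4, A = 3, then B = -1.
Therefore w_{11} = 33 + (-1) + 4·2048 = 8224.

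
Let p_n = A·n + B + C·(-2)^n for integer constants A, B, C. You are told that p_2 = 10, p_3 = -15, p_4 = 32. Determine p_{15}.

-65547

Plug in n = 2, 3, 4: 2A + B + 4C = 10; 3A + B - 8C = -15; 4A + B + 16C = 32.
Subtracting the first from the second: A - 12C = -25.
Subtracting the second from the third: A + 24C = 47.
Solving: C = 2, A = -1, then B = 4.
Therefore p_{15} = -15 + 4 + 2·(-32768) = -65547.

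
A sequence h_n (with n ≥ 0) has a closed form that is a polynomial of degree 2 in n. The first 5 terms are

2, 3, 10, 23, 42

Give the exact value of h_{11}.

343

1st diffs: 1, 7, 13, 19.
2nd diffs: 6, 6, 6 (constant).
So h_n = 3n^2 - 2n + 2.
Evaluating at n = 11 gives h_{11} = 343.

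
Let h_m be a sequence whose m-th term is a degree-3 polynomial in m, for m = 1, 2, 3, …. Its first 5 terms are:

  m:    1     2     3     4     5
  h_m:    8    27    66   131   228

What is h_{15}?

1st diffs: 19, 39, 65, 97.
2nd diffs: 20, 26, 32.
3rd diffs: 6, 6 (constant).
Newton forward-difference form: h_m = 8 + 19·C(m-1,1) + 20·C(m-1,2) + 6·C(m-1,3).
At m = 15: m-1 = 14, so h_{15} = 8 + 266 + 1820 + 2184 = 4278.

4278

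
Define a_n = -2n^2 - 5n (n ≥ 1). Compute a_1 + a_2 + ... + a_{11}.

Over n = 1..11: Σn = 66, Σn² = 506.
Total = (-2)·506 + (-5)·66 = -1342.

-1342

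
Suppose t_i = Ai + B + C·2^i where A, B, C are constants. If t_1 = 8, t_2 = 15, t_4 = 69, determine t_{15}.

163796

At i = 1, 2, 4: A + B + 2C = 8; 2A + B + 4C = 15; 4A + B + 16C = 69.
Subtracting the first from the second: A + 2C = 7.
Subtracting the second from the third: 2A + 12C = 54.
Solving: C = 5, A = -3, then B = 1.
Hence t_{15} = -3·15 + 1 + 5·32768 = 163796.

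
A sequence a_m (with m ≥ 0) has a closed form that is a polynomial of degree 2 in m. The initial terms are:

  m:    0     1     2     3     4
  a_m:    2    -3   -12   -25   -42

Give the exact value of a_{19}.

1st diffs: -5, -9, -13, -17.
2nd diffs: -4, -4, -4 (constant).
Newton forward-difference form: a_m = 2 + (-5)·C(m,1) + (-4)·C(m,2).
At m = 19: m = 19, so a_{19} = 2 - 95 - 684 = -777.

-777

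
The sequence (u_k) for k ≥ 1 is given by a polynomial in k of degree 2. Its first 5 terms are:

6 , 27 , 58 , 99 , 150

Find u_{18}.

1723

1st diffs: 21, 31, 41, 51.
2nd diffs: 10, 10, 10 (constant).
Newton forward-difference form: u_k = 6 + 21·C(k-1,1) + 10·C(k-1,2).
At k = 18: k-1 = 17, so u_{18} = 6 + 357 + 1360 = 1723.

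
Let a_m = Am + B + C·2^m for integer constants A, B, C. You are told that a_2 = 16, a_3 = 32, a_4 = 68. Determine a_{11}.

At m = 2, 3, 4: 2A + B + 4C = 16; 3A + B + 8C = 32; 4A + B + 16C = 68.
Subtracting the first from the second: A + 4C = 16.
Subtracting the second from the third: A + 8C = 36.
Solving: C = 5, A = -4, then B = 4.
Therefore a_{11} = -44 + 4 + 5·2048 = 10200.

10200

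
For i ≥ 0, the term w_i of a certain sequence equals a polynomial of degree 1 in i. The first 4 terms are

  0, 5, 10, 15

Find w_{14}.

1st diffs: 5, 5, 5 (constant).
So w_i = 5i.
Evaluating at i = 14 gives w_{14} = 70.

70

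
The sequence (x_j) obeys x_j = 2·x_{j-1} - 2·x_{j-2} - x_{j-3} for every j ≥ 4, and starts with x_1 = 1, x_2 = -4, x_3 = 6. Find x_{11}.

Iterate the recurrence:
x_4 = 19, x_5 = 30, x_6 = 16, x_7 = -47, x_8 = -156, x_9 = -234, x_{10} = -109, x_{11} = 406.

406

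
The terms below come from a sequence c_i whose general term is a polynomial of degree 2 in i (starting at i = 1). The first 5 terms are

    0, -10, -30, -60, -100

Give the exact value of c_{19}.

1st diffs: -10, -20, -30, -40.
2nd diffs: -10, -10, -10 (constant).
Newton forward-difference form: c_i = (-10)·C(i-1,1) + (-10)·C(i-1,2).
At i = 19: i-1 = 18, so c_{19} = -180 - 1530 = -1710.

-1710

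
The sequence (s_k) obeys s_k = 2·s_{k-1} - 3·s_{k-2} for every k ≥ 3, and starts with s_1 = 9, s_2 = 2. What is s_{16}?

-24928

Iterate the recurrence:
s_3 = -23;  s_4 = -52;  s_5 = -35;  …;  s_{13} = 6181;  s_{14} = 12158;  s_{15} = 5773;  s_{16} = -24928.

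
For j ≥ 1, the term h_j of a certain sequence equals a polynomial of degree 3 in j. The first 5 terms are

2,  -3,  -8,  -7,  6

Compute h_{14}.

1653

1st diffs: -5, -5, 1, 13.
2nd diffs: 0, 6, 12.
3rd diffs: 6, 6 (constant).
Newton forward-difference form: h_j = 2 + (-5)·C(j-1,1) + 6·C(j-1,3).
At j = 14: j-1 = 13, so h_{14} = 2 - 65 + 1716 = 1653.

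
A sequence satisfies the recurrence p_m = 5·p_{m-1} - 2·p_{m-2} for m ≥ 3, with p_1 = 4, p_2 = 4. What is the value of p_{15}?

Compute successive terms:
p_3 = 12, p_4 = 52, p_5 = 236, …, p_{12} = 9693172, p_{13} = 44215916, p_{14} = 201693236, p_{15} = 920034348.

920034348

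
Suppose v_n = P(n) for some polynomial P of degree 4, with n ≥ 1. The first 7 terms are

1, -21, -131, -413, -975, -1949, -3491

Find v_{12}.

-26861

1st diffs: -22, -110, -282, -562, -974, -1542.
2nd diffs: -88, -172, -280, -412, -568.
3rd diffs: -84, -108, -132, -156.
4th diffs: -24, -24, -24 (constant).
So v_n = -n^4 - 4n^3 + 5n^2 + 6n - 5.
Evaluating at n = 12 gives v_{12} = -26861.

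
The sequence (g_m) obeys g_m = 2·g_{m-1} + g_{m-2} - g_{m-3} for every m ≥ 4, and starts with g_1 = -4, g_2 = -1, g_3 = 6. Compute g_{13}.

24189

Step forward from the initial values:
g_4 = 15, g_5 = 37, g_6 = 83, g_7 = 188, g_8 = 422, g_9 = 949, g_{10} = 2132, g_{11} = 4791, g_{12} = 10765, g_{13} = 24189.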